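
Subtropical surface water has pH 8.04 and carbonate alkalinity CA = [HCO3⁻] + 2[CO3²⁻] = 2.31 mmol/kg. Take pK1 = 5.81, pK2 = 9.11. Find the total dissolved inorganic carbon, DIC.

DIC = 2.15 mmol/kg

CA = [HCO3⁻] + 2[CO3²⁻] = (α₁ + 2α₂)·DIC
At pH 8.04: [H⁺]/K1 = 10^-2.23 = 0.0058884, K2/[H⁺] = 10^-1.07 = 0.085114
α₁ = 1/(1 + 0.0058884 + 0.085114) = 1/1.0910 = 0.9166; α₂ = α₁·K2/[H⁺] = 0.07801
α₁ + 2α₂ = 1.0726
DIC = CA / (α₁ + 2α₂) = 2.31 / 1.0726 = 2.15 mmol/kg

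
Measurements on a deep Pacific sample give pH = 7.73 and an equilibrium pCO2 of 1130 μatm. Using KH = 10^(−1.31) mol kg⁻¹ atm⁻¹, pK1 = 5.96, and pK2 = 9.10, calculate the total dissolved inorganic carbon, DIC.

[CO2*] = KH · pCO2 = 10^(−1.31) × 1130×10^-6 = 5.535×10^-5 mol/kg
α₀ = 1/(1 + K1/[H⁺] + K1K2/[H⁺]²) = 1/(1 + 10^+1.77 + 10^+0.40) = 0.01603
DIC = [CO2*]/α₀ = 5.535×10^-5 / 0.01603 = 3.45 mmol/kg

DIC = 3.45 mmol/kg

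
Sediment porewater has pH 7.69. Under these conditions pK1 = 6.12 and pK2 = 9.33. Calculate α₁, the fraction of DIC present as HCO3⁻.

α₁ = 0.953

α₁ = 1 / (1 + [H⁺]/K1 + K2/[H⁺]) = 1 / (1 + 10^-1.57 + 10^-1.64)
   = 1 / (1 + 0.026915 + 0.022909) = 1/1.0498 = 0.9525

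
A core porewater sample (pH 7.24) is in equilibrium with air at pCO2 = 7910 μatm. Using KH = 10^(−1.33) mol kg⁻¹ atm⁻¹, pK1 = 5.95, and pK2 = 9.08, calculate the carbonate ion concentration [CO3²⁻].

[CO2*] = KH · pCO2 = 10^(−1.33) × 7910×10^-6 = 3.700×10^-4 mol/kg
α₀ = 1/(1 + K1/[H⁺] + K1K2/[H⁺]²) = 1/(1 + 10^+1.29 + 10^-0.55) = 0.04812
DIC = [CO2*]/α₀ = 3.700×10^-4 / 0.04812 = 7.688 mmol/kg
[CO3²⁻] = α₂·DIC; α₂ = 0.01356, so [CO3²⁻] = 0.01356 × 7.688 = 0.104 mmol/kg

[CO3²⁻] = 0.104 mmol/kg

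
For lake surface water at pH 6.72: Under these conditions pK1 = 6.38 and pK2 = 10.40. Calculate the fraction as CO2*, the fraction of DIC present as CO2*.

α₀ = 1 / (1 + K1/[H⁺] + K1K2/[H⁺]²) = 1 / (1 + 10^+0.34 + 10^-3.34)
   = 1 / (1 + 2.1878 + 0.00045709) = 1/3.1882 = 0.3137

α₀ = 0.314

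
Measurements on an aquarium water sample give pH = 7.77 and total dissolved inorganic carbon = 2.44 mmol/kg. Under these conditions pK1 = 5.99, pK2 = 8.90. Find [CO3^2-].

[CO3²⁻] = 0.166 mmol/kg

α₂ = 1 / (1 + [H⁺]/K2 + [H⁺]²/(K1K2)) = 1 / (1 + 10^+1.13 + 10^-0.65)
   = 1 / (1 + 13.490 + 0.22387) = 1/14.714 = 0.06796
[CO3²⁻] = α₂ × DIC = 0.06796 × 2.44 = 0.166 mmol/kg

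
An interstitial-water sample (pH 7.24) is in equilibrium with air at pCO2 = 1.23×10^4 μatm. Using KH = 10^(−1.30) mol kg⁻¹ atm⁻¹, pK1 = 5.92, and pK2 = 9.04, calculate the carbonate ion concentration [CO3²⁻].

[CO2*] = KH · pCO2 = 10^(−1.30) × 1.23×10^4×10^-6 = 6.165×10^-4 mol/kg
α₀ = 1/(1 + K1/[H⁺] + K1K2/[H⁺]²) = 1/(1 + 10^+1.32 + 10^-0.48) = 0.04500
DIC = [CO2*]/α₀ = 6.165×10^-4 / 0.04500 = 13.70 mmol/kg
[CO3²⁻] = α₂·DIC; α₂ = 0.01490, so [CO3²⁻] = 0.01490 × 13.70 = 0.204 mmol/kg

[CO3²⁻] = 0.204 mmol/kg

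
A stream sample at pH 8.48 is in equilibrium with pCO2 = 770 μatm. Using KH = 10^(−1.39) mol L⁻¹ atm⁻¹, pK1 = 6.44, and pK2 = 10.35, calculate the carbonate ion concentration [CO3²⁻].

[CO3²⁻] = 0.0464 mmol/L

[CO2*] = KH · pCO2 = 10^(−1.39) × 770×10^-6 = 3.137×10^-5 mol/L
α₀ = 1/(1 + K1/[H⁺] + K1K2/[H⁺]²) = 1/(1 + 10^+2.04 + 10^+0.17) = 0.008918
DIC = [CO2*]/α₀ = 3.137×10^-5 / 0.008918 = 3.517 mmol/L
[CO3²⁻] = α₂·DIC; α₂ = 0.01319, so [CO3²⁻] = 0.01319 × 3.517 = 0.0464 mmol/L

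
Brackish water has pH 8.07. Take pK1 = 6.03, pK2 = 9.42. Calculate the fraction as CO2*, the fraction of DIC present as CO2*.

α₀ = 1 / (1 + K1/[H⁺] + K1K2/[H⁺]²) = 1 / (1 + 10^+2.04 + 10^+0.69)
   = 1 / (1 + 109.65 + 4.8978) = 1/115.55 = 0.008655

α₀ = 0.00865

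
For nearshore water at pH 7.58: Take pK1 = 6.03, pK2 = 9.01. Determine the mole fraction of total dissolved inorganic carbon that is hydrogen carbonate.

α₁ = 0.939

α₁ = 1 / (1 + [H⁺]/K1 + K2/[H⁺]) = 1 / (1 + 10^-1.55 + 10^-1.43)
   = 1 / (1 + 0.028184 + 0.037154) = 1/1.0653 = 0.9387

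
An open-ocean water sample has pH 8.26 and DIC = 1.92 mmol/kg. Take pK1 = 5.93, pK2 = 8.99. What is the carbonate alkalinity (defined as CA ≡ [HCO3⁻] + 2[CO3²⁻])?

CA = 2.21 mmol/kg

CA = [HCO3⁻] + 2[CO3²⁻] = (α₁ + 2α₂)·DIC
At pH 8.26: [H⁺]/K1 = 10^-2.33 = 0.0046774, K2/[H⁺] = 10^-0.73 = 0.18621
α₁ = 1/(1 + 0.0046774 + 0.18621) = 1/1.1909 = 0.8397; α₂ = α₁·K2/[H⁺] = 0.1564
α₁ + 2α₂ = 1.1524
CA = 1.1524 × 1.92 = 2.21 mmol/kg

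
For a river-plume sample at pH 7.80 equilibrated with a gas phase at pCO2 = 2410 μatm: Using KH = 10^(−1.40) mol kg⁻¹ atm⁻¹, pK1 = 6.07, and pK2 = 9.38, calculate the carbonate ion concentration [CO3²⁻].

[CO2*] = KH · pCO2 = 10^(−1.40) × 2410×10^-6 = 9.594×10^-5 mol/kg
α₀ = 1/(1 + K1/[H⁺] + K1K2/[H⁺]²) = 1/(1 + 10^+1.73 + 10^+0.15) = 0.01782
DIC = [CO2*]/α₀ = 9.594×10^-5 / 0.01782 = 5.384 mmol/kg
[CO3²⁻] = α₂·DIC; α₂ = 0.02517, so [CO3²⁻] = 0.02517 × 5.384 = 0.136 mmol/kg

[CO3²⁻] = 0.136 mmol/kg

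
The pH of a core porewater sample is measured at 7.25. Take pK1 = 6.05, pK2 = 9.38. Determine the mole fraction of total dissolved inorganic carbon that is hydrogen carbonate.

α₁ = 0.934

α₁ = 1 / (1 + [H⁺]/K1 + K2/[H⁺]) = 1 / (1 + 10^-1.20 + 10^-2.13)
   = 1 / (1 + 0.063096 + 0.0074131) = 1/1.0705 = 0.9341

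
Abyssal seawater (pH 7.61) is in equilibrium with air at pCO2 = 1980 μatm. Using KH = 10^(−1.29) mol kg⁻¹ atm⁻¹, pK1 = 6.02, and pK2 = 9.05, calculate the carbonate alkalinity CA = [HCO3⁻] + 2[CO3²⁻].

[CO2*] = KH · pCO2 = 10^(−1.29) × 1980×10^-6 = 1.015×10^-4 mol/kg
α₀ = 1/(1 + K1/[H⁺] + K1K2/[H⁺]²) = 1/(1 + 10^+1.59 + 10^+0.15) = 0.02420
DIC = [CO2*]/α₀ = 1.015×10^-4 / 0.02420 = 4.196 mmol/kg
CA = (α₁ + 2α₂)·DIC = (0.9416 + 2×0.03419) × 4.196 = 4.24 mmol/kg

CA = 4.24 mmol/kg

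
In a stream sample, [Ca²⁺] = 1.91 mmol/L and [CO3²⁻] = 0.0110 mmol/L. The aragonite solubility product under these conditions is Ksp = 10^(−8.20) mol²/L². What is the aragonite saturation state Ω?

Ω = 3.33

Ksp = 10^(−8.20) = 6.310×10^-9
Ω = [Ca²⁺][CO3²⁻]/Ksp = (1.91×10^-3)(0.0110×10^-3) / 6.310×10^-9 = 3.33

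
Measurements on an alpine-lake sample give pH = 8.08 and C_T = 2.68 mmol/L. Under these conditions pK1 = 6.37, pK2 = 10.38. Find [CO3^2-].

α₂ = 1 / (1 + [H⁺]/K2 + [H⁺]²/(K1K2)) = 1 / (1 + 10^+2.30 + 10^+0.59)
   = 1 / (1 + 199.53 + 3.8905) = 1/204.42 = 0.004892
[CO3²⁻] = α₂ × DIC = 0.004892 × 2.68 = 0.0131 mmol/L = 13.1 μmol/L

[CO3²⁻] = 13.1 μmol/L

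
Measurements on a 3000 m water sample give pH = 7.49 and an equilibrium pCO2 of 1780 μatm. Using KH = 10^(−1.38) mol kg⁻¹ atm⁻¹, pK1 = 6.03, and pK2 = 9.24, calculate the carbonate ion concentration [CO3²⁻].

[CO3²⁻] = 0.0381 mmol/kg

[CO2*] = KH · pCO2 = 10^(−1.38) × 1780×10^-6 = 7.420×10^-5 mol/kg
α₀ = 1/(1 + K1/[H⁺] + K1K2/[H⁺]²) = 1/(1 + 10^+1.46 + 10^-0.29) = 0.03295
DIC = [CO2*]/α₀ = 7.420×10^-5 / 0.03295 = 2.252 mmol/kg
[CO3²⁻] = α₂·DIC; α₂ = 0.01690, so [CO3²⁻] = 0.01690 × 2.252 = 0.0381 mmol/kg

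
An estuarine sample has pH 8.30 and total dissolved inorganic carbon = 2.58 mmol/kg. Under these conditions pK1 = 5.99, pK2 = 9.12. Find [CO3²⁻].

[CO3²⁻] = 0.338 mmol/kg

α₂ = 1 / (1 + [H⁺]/K2 + [H⁺]²/(K1K2)) = 1 / (1 + 10^+0.82 + 10^-1.49)
   = 1 / (1 + 6.6069 + 0.032359) = 1/7.6393 = 0.1309
[CO3²⁻] = α₂ × DIC = 0.1309 × 2.58 = 0.338 mmol/kg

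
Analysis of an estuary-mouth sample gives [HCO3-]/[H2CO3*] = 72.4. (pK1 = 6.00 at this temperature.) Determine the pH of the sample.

From K1 = [H⁺][HCO3-]/[H2CO3*]:  pH = pK1 + log₁₀([HCO3-]/[H2CO3*])
log₁₀(72.4) = +1.860
pH = 6.00 + (+1.860) = 7.86

pH = 7.86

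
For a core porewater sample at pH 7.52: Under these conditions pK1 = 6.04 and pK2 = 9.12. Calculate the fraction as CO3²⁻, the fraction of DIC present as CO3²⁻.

α₂ = 0.0237

α₂ = 1 / (1 + [H⁺]/K2 + [H⁺]²/(K1K2)) = 1 / (1 + 10^+1.60 + 10^+0.12)
   = 1 / (1 + 39.811 + 1.3183) = 1/42.129 = 0.02374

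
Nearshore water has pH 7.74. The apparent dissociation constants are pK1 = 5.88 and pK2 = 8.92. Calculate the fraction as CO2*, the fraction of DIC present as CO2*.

α₀ = 1 / (1 + K1/[H⁺] + K1K2/[H⁺]²) = 1 / (1 + 10^+1.86 + 10^+0.68)
   = 1 / (1 + 72.444 + 4.7863) = 1/78.230 = 0.01278

α₀ = 0.0128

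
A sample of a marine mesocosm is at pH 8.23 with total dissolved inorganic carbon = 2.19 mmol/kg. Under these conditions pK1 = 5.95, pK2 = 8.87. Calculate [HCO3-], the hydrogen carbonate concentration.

α₁ = 1 / (1 + [H⁺]/K1 + K2/[H⁺]) = 1 / (1 + 10^-2.28 + 10^-0.64)
   = 1 / (1 + 0.0052481 + 0.22909) = 1/1.2343 = 0.8102
[HCO3⁻] = α₁ × DIC = 0.8102 × 2.19 = 1.77 mmol/kg

[HCO3⁻] = 1.77 mmol/kg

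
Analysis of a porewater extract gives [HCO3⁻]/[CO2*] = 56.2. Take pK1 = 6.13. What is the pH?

From K1 = [H⁺][HCO3⁻]/[CO2*]:  pH = pK1 + log₁₀([HCO3⁻]/[CO2*])
log₁₀(56.2) = +1.750
pH = 6.13 + (+1.750) = 7.88

pH = 7.88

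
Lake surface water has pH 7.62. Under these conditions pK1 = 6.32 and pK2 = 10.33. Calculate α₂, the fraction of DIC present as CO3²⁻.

α₂ = 1 / (1 + [H⁺]/K2 + [H⁺]²/(K1K2)) = 1 / (1 + 10^+2.71 + 10^+1.41)
   = 1 / (1 + 512.86 + 25.704) = 1/539.57 = 0.001853

α₂ = 0.00185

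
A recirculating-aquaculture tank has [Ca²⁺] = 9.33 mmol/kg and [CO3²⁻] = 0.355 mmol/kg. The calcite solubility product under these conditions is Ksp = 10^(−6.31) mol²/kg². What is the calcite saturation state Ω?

Ω = 6.76

Ksp = 10^(−6.31) = 4.898×10^-7
Ω = [Ca²⁺][CO3²⁻]/Ksp = (9.33×10^-3)(0.355×10^-3) / 4.898×10^-7 = 6.76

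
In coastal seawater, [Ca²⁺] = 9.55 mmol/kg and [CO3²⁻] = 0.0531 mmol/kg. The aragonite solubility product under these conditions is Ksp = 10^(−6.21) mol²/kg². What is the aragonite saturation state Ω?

Ksp = 10^(−6.21) = 6.166×10^-7
Ω = [Ca²⁺][CO3²⁻]/Ksp = (9.55×10^-3)(0.0531×10^-3) / 6.166×10^-7 = 0.822

Ω = 0.822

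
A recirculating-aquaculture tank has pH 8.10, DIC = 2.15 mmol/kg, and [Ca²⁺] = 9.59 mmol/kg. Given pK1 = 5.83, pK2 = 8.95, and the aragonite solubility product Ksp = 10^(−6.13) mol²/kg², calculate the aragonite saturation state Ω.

α₂ = 1 / (1 + [H⁺]/K2 + [H⁺]²/(K1K2)) = 1 / (1 + 10^+0.85 + 10^-1.42)
   = 1 / (1 + 7.0795 + 0.038019) = 1/8.1175 = 0.1232
[CO3²⁻] = α₂ × DIC = 0.1232 × 2.15 = 0.2649 mmol/kg
Ksp = 10^(−6.13) = 7.413×10^-7
Ω = [Ca²⁺][CO3²⁻]/Ksp = (9.59×10^-3)(2.649×10^-4) / 7.413×10^-7 = 3.43

Ω = 3.43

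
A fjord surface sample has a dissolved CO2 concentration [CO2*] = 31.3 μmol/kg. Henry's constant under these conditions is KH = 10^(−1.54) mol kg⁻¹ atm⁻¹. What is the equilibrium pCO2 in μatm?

pCO2 = 1090 μatm

KH = 10^(−1.54) = 2.884×10^-2 mol kg⁻¹ atm⁻¹
pCO2 = [CO2*]/KH = 31.3×10^-6 / 2.884×10^-2 = 1.09×10^-3 atm = 1090 μatm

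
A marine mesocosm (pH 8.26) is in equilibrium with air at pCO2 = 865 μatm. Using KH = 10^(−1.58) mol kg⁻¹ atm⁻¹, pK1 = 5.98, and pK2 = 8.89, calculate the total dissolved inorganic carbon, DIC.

DIC = 5.37 mmol/kg

[CO2*] = KH · pCO2 = 10^(−1.58) × 865×10^-6 = 2.275×10^-5 mol/kg
α₀ = 1/(1 + K1/[H⁺] + K1K2/[H⁺]²) = 1/(1 + 10^+2.28 + 10^+1.65) = 0.004233
DIC = [CO2*]/α₀ = 2.275×10^-5 / 0.004233 = 5.37 mmol/kg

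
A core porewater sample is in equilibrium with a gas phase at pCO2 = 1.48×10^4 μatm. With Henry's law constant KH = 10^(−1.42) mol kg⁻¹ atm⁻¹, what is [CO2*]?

KH = 10^(−1.42) = 3.802×10^-2 mol kg⁻¹ atm⁻¹
[CO2*] = KH · pCO2 = 3.802×10^-2 × 1.48×10^4×10^-6 atm = 5.63×10^-4 mol/kg

[CO2*] = 563 μmol/kg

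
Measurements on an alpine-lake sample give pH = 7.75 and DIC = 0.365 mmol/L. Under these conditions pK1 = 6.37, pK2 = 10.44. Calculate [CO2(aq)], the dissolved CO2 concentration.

[CO2*] = 14.6 μmol/L

α₀ = 1 / (1 + K1/[H⁺] + K1K2/[H⁺]²) = 1 / (1 + 10^+1.38 + 10^-1.31)
   = 1 / (1 + 23.988 + 0.048978) = 1/25.037 = 0.03994
[CO2*] = α₀ × DIC = 0.03994 × 0.365 = 0.0146 mmol/L = 14.6 μmol/L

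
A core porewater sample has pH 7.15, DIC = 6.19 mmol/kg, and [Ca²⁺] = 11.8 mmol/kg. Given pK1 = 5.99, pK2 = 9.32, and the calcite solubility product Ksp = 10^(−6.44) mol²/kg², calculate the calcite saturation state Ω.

Ω = 1.26

α₂ = 1 / (1 + [H⁺]/K2 + [H⁺]²/(K1K2)) = 1 / (1 + 10^+2.17 + 10^+1.01)
   = 1 / (1 + 147.91 + 10.233) = 1/159.14 = 0.006284
[CO3²⁻] = α₂ × DIC = 0.006284 × 6.19 = 0.03890 mmol/kg
Ksp = 10^(−6.44) = 3.631×10^-7
Ω = [Ca²⁺][CO3²⁻]/Ksp = (11.8×10^-3)(3.890×10^-5) / 3.631×10^-7 = 1.26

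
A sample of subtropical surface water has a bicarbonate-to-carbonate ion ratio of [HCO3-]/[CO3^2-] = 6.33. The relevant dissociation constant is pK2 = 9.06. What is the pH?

pH = 8.26

From K2 = [H⁺][CO3^2-]/[HCO3-]:  pH = pK2 − log₁₀([HCO3-]/[CO3^2-])
log₁₀(6.33) = +0.801
pH = 9.06 − (+0.801) = 8.26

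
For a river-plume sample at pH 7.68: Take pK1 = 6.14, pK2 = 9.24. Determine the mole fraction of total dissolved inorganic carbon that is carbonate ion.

α₂ = 0.0261

α₂ = 1 / (1 + [H⁺]/K2 + [H⁺]²/(K1K2)) = 1 / (1 + 10^+1.56 + 10^+0.02)
   = 1 / (1 + 36.308 + 1.0471) = 1/38.355 = 0.02607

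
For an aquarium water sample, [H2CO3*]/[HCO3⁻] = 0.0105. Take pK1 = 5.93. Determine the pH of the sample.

pH = 7.91

From K1 = [H⁺][HCO3⁻]/[H2CO3*]:  pH = pK1 − log₁₀([H2CO3*]/[HCO3⁻])
log₁₀(0.0105) = -1.979
pH = 5.93 − (-1.979) = 7.91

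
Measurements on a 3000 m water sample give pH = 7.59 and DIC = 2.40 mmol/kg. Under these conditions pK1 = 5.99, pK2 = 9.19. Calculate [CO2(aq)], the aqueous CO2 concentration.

α₀ = 1 / (1 + K1/[H⁺] + K1K2/[H⁺]²) = 1 / (1 + 10^+1.60 + 10^+0.00)
   = 1 / (1 + 39.811 + 1.0000) = 1/41.811 = 0.02392
[CO2*] = α₀ × DIC = 0.02392 × 2.40 = 0.0574 mmol/kg

[CO2*] = 0.0574 mmol/kg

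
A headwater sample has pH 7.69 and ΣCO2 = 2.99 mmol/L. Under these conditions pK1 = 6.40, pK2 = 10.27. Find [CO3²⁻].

α₂ = 1 / (1 + [H⁺]/K2 + [H⁺]²/(K1K2)) = 1 / (1 + 10^+2.58 + 10^+1.29)
   = 1 / (1 + 380.19 + 19.498) = 1/400.69 = 0.002496
[CO3²⁻] = α₂ × DIC = 0.002496 × 2.99 = 0.00746 mmol/L = 7.46 μmol/L

[CO3²⁻] = 7.46 μmol/L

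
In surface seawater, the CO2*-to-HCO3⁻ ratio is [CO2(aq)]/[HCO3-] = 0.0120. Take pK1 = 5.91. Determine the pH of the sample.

From K1 = [H⁺][HCO3-]/[CO2(aq)]:  pH = pK1 − log₁₀([CO2(aq)]/[HCO3-])
log₁₀(0.0120) = -1.921
pH = 5.91 − (-1.921) = 7.83

pH = 7.83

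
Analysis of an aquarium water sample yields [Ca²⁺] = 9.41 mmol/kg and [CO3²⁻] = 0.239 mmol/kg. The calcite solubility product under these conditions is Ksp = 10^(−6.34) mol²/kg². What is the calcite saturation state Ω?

Ksp = 10^(−6.34) = 4.571×10^-7
Ω = [Ca²⁺][CO3²⁻]/Ksp = (9.41×10^-3)(0.239×10^-3) / 4.571×10^-7 = 4.92

Ω = 4.92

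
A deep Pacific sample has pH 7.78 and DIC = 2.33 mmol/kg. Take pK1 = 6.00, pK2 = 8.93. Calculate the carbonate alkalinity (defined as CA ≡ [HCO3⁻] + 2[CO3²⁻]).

CA = 2.45 mmol/kg

CA = [HCO3⁻] + 2[CO3²⁻] = (α₁ + 2α₂)·DIC
At pH 7.78: [H⁺]/K1 = 10^-1.78 = 0.016596, K2/[H⁺] = 10^-1.15 = 0.070795
α₁ = 1/(1 + 0.016596 + 0.070795) = 1/1.0874 = 0.9196; α₂ = α₁·K2/[H⁺] = 0.06511
α₁ + 2α₂ = 1.0498
CA = 1.0498 × 2.33 = 2.45 mmol/kg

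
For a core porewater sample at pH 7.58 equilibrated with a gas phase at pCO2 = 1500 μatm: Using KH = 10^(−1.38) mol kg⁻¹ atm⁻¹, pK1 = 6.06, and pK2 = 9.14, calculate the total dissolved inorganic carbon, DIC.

[CO2*] = KH · pCO2 = 10^(−1.38) × 1500×10^-6 = 6.253×10^-5 mol/kg
α₀ = 1/(1 + K1/[H⁺] + K1K2/[H⁺]²) = 1/(1 + 10^+1.52 + 10^-0.04) = 0.02855
DIC = [CO2*]/α₀ = 6.253×10^-5 / 0.02855 = 2.19 mmol/kg

DIC = 2.19 mmol/kg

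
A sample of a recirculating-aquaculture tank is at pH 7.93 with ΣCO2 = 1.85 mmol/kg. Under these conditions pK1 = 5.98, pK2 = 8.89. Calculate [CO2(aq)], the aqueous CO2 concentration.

[CO2*] = 18.5 μmol/kg

α₀ = 1 / (1 + K1/[H⁺] + K1K2/[H⁺]²) = 1 / (1 + 10^+1.95 + 10^+0.99)
   = 1 / (1 + 89.125 + 9.7724) = 1/99.897 = 0.01001
[CO2*] = α₀ × DIC = 0.01001 × 1.85 = 0.0185 mmol/kg = 18.5 μmol/kg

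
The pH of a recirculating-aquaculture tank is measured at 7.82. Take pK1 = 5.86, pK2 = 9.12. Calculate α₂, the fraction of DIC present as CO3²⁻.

α₂ = 1 / (1 + [H⁺]/K2 + [H⁺]²/(K1K2)) = 1 / (1 + 10^+1.30 + 10^-0.66)
   = 1 / (1 + 19.953 + 0.21878) = 1/21.171 = 0.04723

α₂ = 0.0472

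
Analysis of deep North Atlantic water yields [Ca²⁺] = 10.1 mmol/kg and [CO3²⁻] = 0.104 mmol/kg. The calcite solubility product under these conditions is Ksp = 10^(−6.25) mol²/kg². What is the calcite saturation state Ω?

Ω = 1.87

Ksp = 10^(−6.25) = 5.623×10^-7
Ω = [Ca²⁺][CO3²⁻]/Ksp = (10.1×10^-3)(0.104×10^-3) / 5.623×10^-7 = 1.87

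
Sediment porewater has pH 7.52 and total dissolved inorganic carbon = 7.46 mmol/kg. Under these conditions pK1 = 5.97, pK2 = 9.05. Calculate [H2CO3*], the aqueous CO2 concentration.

[CO2*] = 0.199 mmol/kg

α₀ = 1 / (1 + K1/[H⁺] + K1K2/[H⁺]²) = 1 / (1 + 10^+1.55 + 10^+0.02)
   = 1 / (1 + 35.481 + 1.0471) = 1/37.528 = 0.02665
[CO2*] = α₀ × DIC = 0.02665 × 7.46 = 0.199 mmol/kg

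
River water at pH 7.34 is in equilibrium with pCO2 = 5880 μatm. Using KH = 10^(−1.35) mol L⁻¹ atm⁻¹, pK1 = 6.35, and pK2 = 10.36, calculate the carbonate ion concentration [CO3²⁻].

[CO3²⁻] = 2.45 μmol/L

[CO2*] = KH · pCO2 = 10^(−1.35) × 5880×10^-6 = 2.626×10^-4 mol/L
α₀ = 1/(1 + K1/[H⁺] + K1K2/[H⁺]²) = 1/(1 + 10^+0.99 + 10^-2.03) = 0.09275
DIC = [CO2*]/α₀ = 2.626×10^-4 / 0.09275 = 2.832 mmol/L
[CO3²⁻] = α₂·DIC; α₂ = 0.0008656, so [CO3²⁻] = 0.0008656 × 2.832 = 0.00245 mmol/L = 2.45 μmol/L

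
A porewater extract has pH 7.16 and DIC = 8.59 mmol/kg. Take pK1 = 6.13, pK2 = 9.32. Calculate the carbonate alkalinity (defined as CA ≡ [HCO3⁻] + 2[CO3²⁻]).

CA = 7.92 mmol/kg

CA = [HCO3⁻] + 2[CO3²⁻] = (α₁ + 2α₂)·DIC
At pH 7.16: [H⁺]/K1 = 10^-1.03 = 0.093325, K2/[H⁺] = 10^-2.16 = 0.0069183
α₁ = 1/(1 + 0.093325 + 0.0069183) = 1/1.1002 = 0.9089; α₂ = α₁·K2/[H⁺] = 0.006288
α₁ + 2α₂ = 0.9215
CA = 0.9215 × 8.59 = 7.92 mmol/kg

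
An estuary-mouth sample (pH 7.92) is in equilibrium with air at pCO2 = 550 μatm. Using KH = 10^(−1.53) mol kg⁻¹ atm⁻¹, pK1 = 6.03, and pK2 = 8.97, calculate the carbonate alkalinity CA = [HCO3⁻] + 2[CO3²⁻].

[CO2*] = KH · pCO2 = 10^(−1.53) × 550×10^-6 = 1.623×10^-5 mol/kg
α₀ = 1/(1 + K1/[H⁺] + K1K2/[H⁺]²) = 1/(1 + 10^+1.89 + 10^+0.84) = 0.01169
DIC = [CO2*]/α₀ = 1.623×10^-5 / 0.01169 = 1.389 mmol/kg
CA = (α₁ + 2α₂)·DIC = (0.9074 + 2×0.08088) × 1.389 = 1.48 mmol/kg

CA = 1.48 mmol/kg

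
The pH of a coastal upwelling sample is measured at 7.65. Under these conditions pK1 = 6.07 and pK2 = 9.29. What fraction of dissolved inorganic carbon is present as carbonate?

α₂ = 1 / (1 + [H⁺]/K2 + [H⁺]²/(K1K2)) = 1 / (1 + 10^+1.64 + 10^+0.06)
   = 1 / (1 + 43.652 + 1.1482) = 1/45.800 = 0.02183

α₂ = 0.0218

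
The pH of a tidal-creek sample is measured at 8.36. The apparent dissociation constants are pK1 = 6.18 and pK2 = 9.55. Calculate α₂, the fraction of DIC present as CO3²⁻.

α₂ = 1 / (1 + [H⁺]/K2 + [H⁺]²/(K1K2)) = 1 / (1 + 10^+1.19 + 10^-0.99)
   = 1 / (1 + 15.488 + 0.10233) = 1/16.590 = 0.06028

α₂ = 0.0603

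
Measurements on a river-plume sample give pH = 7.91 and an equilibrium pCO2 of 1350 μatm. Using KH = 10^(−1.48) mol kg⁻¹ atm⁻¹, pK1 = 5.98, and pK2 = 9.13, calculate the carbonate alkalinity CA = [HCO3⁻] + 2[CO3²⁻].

[CO2*] = KH · pCO2 = 10^(−1.48) × 1350×10^-6 = 4.470×10^-5 mol/kg
α₀ = 1/(1 + K1/[H⁺] + K1K2/[H⁺]²) = 1/(1 + 10^+1.93 + 10^+0.71) = 0.01096
DIC = [CO2*]/α₀ = 4.470×10^-5 / 0.01096 = 4.079 mmol/kg
CA = (α₁ + 2α₂)·DIC = (0.9328 + 2×0.05621) × 4.079 = 4.26 mmol/kg

CA = 4.26 mmol/kg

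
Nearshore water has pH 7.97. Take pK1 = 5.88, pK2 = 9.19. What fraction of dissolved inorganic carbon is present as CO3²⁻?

α₂ = 1 / (1 + [H⁺]/K2 + [H⁺]²/(K1K2)) = 1 / (1 + 10^+1.22 + 10^-0.87)
   = 1 / (1 + 16.596 + 0.13490) = 1/17.731 = 0.05640

α₂ = 0.0564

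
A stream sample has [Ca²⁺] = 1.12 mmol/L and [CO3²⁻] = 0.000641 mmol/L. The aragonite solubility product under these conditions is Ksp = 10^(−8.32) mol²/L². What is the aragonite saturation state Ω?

Ksp = 10^(−8.32) = 4.786×10^-9
Ω = [Ca²⁺][CO3²⁻]/Ksp = (1.12×10^-3)(0.000641×10^-3) / 4.786×10^-9 = 0.150

Ω = 0.150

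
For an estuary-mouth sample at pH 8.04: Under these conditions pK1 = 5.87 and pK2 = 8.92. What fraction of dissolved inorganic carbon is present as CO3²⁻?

α₂ = 1 / (1 + [H⁺]/K2 + [H⁺]²/(K1K2)) = 1 / (1 + 10^+0.88 + 10^-1.29)
   = 1 / (1 + 7.5858 + 0.051286) = 1/8.6371 = 0.1158

α₂ = 0.116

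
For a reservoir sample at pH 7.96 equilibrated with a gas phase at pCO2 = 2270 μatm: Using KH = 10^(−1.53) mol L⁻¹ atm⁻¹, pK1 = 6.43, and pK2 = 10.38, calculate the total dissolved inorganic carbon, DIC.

[CO2*] = KH · pCO2 = 10^(−1.53) × 2270×10^-6 = 6.699×10^-5 mol/L
α₀ = 1/(1 + K1/[H⁺] + K1K2/[H⁺]²) = 1/(1 + 10^+1.53 + 10^-0.89) = 0.02856
DIC = [CO2*]/α₀ = 6.699×10^-5 / 0.02856 = 2.35 mmol/L

DIC = 2.35 mmol/L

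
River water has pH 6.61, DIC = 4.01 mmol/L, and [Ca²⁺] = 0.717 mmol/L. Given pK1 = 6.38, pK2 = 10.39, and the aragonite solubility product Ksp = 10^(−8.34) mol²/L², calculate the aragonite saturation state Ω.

α₂ = 1 / (1 + [H⁺]/K2 + [H⁺]²/(K1K2)) = 1 / (1 + 10^+3.78 + 10^+3.55)
   = 1 / (1 + 6025.6 + 3548.1) = 1/9574.7 = 0.0001044
[CO3²⁻] = α₂ × DIC = 0.0001044 × 4.01 = 0.0004188 mmol/L = 0.4188 μmol/L
Ksp = 10^(−8.34) = 4.571×10^-9
Ω = [Ca²⁺][CO3²⁻]/Ksp = (0.717×10^-3)(4.188×10^-7) / 4.571×10^-9 = 0.0657

Ω = 0.0657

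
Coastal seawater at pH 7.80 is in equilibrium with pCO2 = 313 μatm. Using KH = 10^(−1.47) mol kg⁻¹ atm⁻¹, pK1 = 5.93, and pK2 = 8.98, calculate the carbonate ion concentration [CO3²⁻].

[CO2*] = KH · pCO2 = 10^(−1.47) × 313×10^-6 = 1.061×10^-5 mol/kg
α₀ = 1/(1 + K1/[H⁺] + K1K2/[H⁺]²) = 1/(1 + 10^+1.87 + 10^+0.69) = 0.01250
DIC = [CO2*]/α₀ = 1.061×10^-5 / 0.01250 = 0.8488 mmol/kg
[CO3²⁻] = α₂·DIC; α₂ = 0.06120, so [CO3²⁻] = 0.06120 × 0.8488 = 0.0519 mmol/kg

[CO3²⁻] = 0.0519 mmol/kg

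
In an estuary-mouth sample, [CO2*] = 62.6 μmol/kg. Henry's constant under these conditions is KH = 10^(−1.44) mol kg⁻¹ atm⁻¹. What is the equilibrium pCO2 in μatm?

KH = 10^(−1.44) = 3.631×10^-2 mol kg⁻¹ atm⁻¹
pCO2 = [CO2*]/KH = 62.6×10^-6 / 3.631×10^-2 = 1.72×10^-3 atm = 1720 μatm

pCO2 = 1720 μatm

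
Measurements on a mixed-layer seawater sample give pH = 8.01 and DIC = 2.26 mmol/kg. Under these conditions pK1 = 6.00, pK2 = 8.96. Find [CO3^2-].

[CO3²⁻] = 0.226 mmol/kg

α₂ = 1 / (1 + [H⁺]/K2 + [H⁺]²/(K1K2)) = 1 / (1 + 10^+0.95 + 10^-1.06)
   = 1 / (1 + 8.9125 + 0.087096) = 1/9.9996 = 0.1000
[CO3²⁻] = α₂ × DIC = 0.1000 × 2.26 = 0.226 mmol/kg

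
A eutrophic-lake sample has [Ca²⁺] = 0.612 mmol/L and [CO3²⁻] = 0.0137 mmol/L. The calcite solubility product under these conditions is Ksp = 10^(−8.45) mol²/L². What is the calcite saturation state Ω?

Ω = 2.36

Ksp = 10^(−8.45) = 3.548×10^-9
Ω = [Ca²⁺][CO3²⁻]/Ksp = (0.612×10^-3)(0.0137×10^-3) / 3.548×10^-9 = 2.36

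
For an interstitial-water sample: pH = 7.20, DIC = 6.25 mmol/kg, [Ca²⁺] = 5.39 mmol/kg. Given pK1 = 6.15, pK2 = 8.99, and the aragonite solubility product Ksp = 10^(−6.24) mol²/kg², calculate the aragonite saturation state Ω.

α₂ = 1 / (1 + [H⁺]/K2 + [H⁺]²/(K1K2)) = 1 / (1 + 10^+1.79 + 10^+0.74)
   = 1 / (1 + 61.660 + 5.4954) = 1/68.155 = 0.01467
[CO3²⁻] = α₂ × DIC = 0.01467 × 6.25 = 0.09170 mmol/kg
Ksp = 10^(−6.24) = 5.754×10^-7
Ω = [Ca²⁺][CO3²⁻]/Ksp = (5.39×10^-3)(9.170×10^-5) / 5.754×10^-7 = 0.859

Ω = 0.859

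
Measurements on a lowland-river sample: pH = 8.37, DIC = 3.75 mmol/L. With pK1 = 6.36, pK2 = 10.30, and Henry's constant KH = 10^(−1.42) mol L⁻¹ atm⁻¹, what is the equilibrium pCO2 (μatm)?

α₀ = 1 / (1 + K1/[H⁺] + K1K2/[H⁺]²) = 1 / (1 + 10^+2.01 + 10^+0.08)
   = 1 / (1 + 102.33 + 1.2023) = 1/104.53 = 0.009566
[CO2*] = α₀ × DIC = 0.009566 × 3.75 = 0.03587 mmol/L
pCO2 = [CO2*]/KH = 3.587×10^-5 / 3.802×10^-2 = 944 μatm

pCO2 = 944 μatm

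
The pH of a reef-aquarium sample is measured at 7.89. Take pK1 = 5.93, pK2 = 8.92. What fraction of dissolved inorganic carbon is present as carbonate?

α₂ = 0.0845

α₂ = 1 / (1 + [H⁺]/K2 + [H⁺]²/(K1K2)) = 1 / (1 + 10^+1.03 + 10^-0.93)
   = 1 / (1 + 10.715 + 0.11749) = 1/11.833 = 0.08451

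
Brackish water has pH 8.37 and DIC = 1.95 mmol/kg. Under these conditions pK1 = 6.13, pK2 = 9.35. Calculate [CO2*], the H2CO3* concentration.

α₀ = 1 / (1 + K1/[H⁺] + K1K2/[H⁺]²) = 1 / (1 + 10^+2.24 + 10^+1.26)
   = 1 / (1 + 173.78 + 18.197) = 1/192.98 = 0.005182
[CO2*] = α₀ × DIC = 0.005182 × 1.95 = 0.0101 mmol/kg = 10.1 μmol/kg

[CO2*] = 10.1 μmol/kg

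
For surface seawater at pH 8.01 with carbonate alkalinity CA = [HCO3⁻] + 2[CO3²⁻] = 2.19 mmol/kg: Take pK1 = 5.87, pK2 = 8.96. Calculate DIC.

DIC = 2.00 mmol/kg

CA = [HCO3⁻] + 2[CO3²⁻] = (α₁ + 2α₂)·DIC
At pH 8.01: [H⁺]/K1 = 10^-2.14 = 0.0072444, K2/[H⁺] = 10^-0.95 = 0.11220
α₁ = 1/(1 + 0.0072444 + 0.11220) = 1/1.1194 = 0.8933; α₂ = α₁·K2/[H⁺] = 0.1002
α₁ + 2α₂ = 1.0938
DIC = CA / (α₁ + 2α₂) = 2.19 / 1.0938 = 2.00 mmol/kg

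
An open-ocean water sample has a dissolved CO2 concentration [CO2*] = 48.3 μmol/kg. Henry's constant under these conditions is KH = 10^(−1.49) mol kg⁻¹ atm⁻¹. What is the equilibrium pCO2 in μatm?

KH = 10^(−1.49) = 3.236×10^-2 mol kg⁻¹ atm⁻¹
pCO2 = [CO2*]/KH = 48.3×10^-6 / 3.236×10^-2 = 1.49×10^-3 atm = 1490 μatm

pCO2 = 1490 μatm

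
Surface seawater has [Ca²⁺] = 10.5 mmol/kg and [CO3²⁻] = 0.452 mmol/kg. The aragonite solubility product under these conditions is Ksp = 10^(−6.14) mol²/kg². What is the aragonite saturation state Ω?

Ω = 6.55

Ksp = 10^(−6.14) = 7.244×10^-7
Ω = [Ca²⁺][CO3²⁻]/Ksp = (10.5×10^-3)(0.452×10^-3) / 7.244×10^-7 = 6.55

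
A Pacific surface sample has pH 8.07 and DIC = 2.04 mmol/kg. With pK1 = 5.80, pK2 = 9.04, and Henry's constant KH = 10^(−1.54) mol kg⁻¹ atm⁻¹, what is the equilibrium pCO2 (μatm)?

α₀ = 1 / (1 + K1/[H⁺] + K1K2/[H⁺]²) = 1 / (1 + 10^+2.27 + 10^+1.30)
   = 1 / (1 + 186.21 + 19.953) = 1/207.16 = 0.004827
[CO2*] = α₀ × DIC = 0.004827 × 2.04 = 0.009847 mmol/kg = 9.847 μmol/kg
pCO2 = [CO2*]/KH = 9.847×10^-6 / 2.884×10^-2 = 341 μatm

pCO2 = 341 μatm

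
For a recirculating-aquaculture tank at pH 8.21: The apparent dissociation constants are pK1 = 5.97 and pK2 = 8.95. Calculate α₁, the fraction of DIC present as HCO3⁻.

α₁ = 1 / (1 + [H⁺]/K1 + K2/[H⁺]) = 1 / (1 + 10^-2.24 + 10^-0.74)
   = 1 / (1 + 0.0057544 + 0.18197) = 1/1.1877 = 0.8419

α₁ = 0.842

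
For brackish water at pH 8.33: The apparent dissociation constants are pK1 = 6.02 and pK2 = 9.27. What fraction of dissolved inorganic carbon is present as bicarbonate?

α₁ = 0.893

α₁ = 1 / (1 + [H⁺]/K1 + K2/[H⁺]) = 1 / (1 + 10^-2.31 + 10^-0.94)
   = 1 / (1 + 0.0048978 + 0.11482) = 1/1.1197 = 0.8931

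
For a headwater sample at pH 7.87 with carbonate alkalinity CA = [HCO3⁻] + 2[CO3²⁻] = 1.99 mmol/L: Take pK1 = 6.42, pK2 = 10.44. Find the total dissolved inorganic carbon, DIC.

DIC = 2.05 mmol/L

CA = [HCO3⁻] + 2[CO3²⁻] = (α₁ + 2α₂)·DIC
At pH 7.87: [H⁺]/K1 = 10^-1.45 = 0.035481, K2/[H⁺] = 10^-2.57 = 0.0026915
α₁ = 1/(1 + 0.035481 + 0.0026915) = 1/1.0382 = 0.9632; α₂ = α₁·K2/[H⁺] = 0.002593
α₁ + 2α₂ = 0.9684
DIC = CA / (α₁ + 2α₂) = 1.99 / 0.9684 = 2.05 mmol/L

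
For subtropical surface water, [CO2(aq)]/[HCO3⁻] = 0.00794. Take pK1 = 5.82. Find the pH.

pH = 7.92

From K1 = [H⁺][HCO3⁻]/[CO2(aq)]:  pH = pK1 − log₁₀([CO2(aq)]/[HCO3⁻])
log₁₀(0.00794) = -2.100
pH = 5.82 − (-2.100) = 7.92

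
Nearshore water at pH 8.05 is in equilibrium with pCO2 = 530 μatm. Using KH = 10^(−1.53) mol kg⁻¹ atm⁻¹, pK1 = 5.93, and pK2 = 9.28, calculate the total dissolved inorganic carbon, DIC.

[CO2*] = KH · pCO2 = 10^(−1.53) × 530×10^-6 = 1.564×10^-5 mol/kg
α₀ = 1/(1 + K1/[H⁺] + K1K2/[H⁺]²) = 1/(1 + 10^+2.12 + 10^+0.89) = 0.007113
DIC = [CO2*]/α₀ = 1.564×10^-5 / 0.007113 = 2.20 mmol/kg

DIC = 2.20 mmol/kg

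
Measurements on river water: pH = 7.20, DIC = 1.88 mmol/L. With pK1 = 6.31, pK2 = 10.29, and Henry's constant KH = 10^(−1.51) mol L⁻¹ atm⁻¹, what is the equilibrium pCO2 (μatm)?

pCO2 = 6940 μatm

α₀ = 1 / (1 + K1/[H⁺] + K1K2/[H⁺]²) = 1 / (1 + 10^+0.89 + 10^-2.20)
   = 1 / (1 + 7.7625 + 0.0063096) = 1/8.7688 = 0.1140
[CO2*] = α₀ × DIC = 0.1140 × 1.88 = 0.2144 mmol/L
pCO2 = [CO2*]/KH = 2.144×10^-4 / 3.090×10^-2 = 6940 μatm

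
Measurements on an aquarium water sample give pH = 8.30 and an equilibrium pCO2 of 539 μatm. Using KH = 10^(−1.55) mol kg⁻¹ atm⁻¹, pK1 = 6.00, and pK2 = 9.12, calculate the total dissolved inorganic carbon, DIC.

DIC = 3.50 mmol/kg

[CO2*] = KH · pCO2 = 10^(−1.55) × 539×10^-6 = 1.519×10^-5 mol/kg
α₀ = 1/(1 + K1/[H⁺] + K1K2/[H⁺]²) = 1/(1 + 10^+2.30 + 10^+1.48) = 0.004334
DIC = [CO2*]/α₀ = 1.519×10^-5 / 0.004334 = 3.50 mmol/kg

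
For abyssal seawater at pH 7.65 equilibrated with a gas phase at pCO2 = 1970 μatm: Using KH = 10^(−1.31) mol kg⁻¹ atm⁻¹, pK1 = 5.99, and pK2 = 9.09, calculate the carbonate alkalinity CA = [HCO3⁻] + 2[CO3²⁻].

[CO2*] = KH · pCO2 = 10^(−1.31) × 1970×10^-6 = 9.649×10^-5 mol/kg
α₀ = 1/(1 + K1/[H⁺] + K1K2/[H⁺]²) = 1/(1 + 10^+1.66 + 10^+0.22) = 0.02067
DIC = [CO2*]/α₀ = 9.649×10^-5 / 0.02067 = 4.667 mmol/kg
CA = (α₁ + 2α₂)·DIC = (0.9450 + 2×0.03431) × 4.667 = 4.73 mmol/kg

CA = 4.73 mmol/kg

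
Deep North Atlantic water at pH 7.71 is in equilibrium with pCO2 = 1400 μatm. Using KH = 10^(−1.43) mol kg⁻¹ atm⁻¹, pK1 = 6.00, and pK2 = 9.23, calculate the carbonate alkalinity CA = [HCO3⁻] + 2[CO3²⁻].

CA = 2.83 mmol/kg

[CO2*] = KH · pCO2 = 10^(−1.43) × 1400×10^-6 = 5.201×10^-5 mol/kg
α₀ = 1/(1 + K1/[H⁺] + K1K2/[H⁺]²) = 1/(1 + 10^+1.71 + 10^+0.19) = 0.01858
DIC = [CO2*]/α₀ = 5.201×10^-5 / 0.01858 = 2.800 mmol/kg
CA = (α₁ + 2α₂)·DIC = (0.9527 + 2×0.02877) × 2.800 = 2.83 mmol/kg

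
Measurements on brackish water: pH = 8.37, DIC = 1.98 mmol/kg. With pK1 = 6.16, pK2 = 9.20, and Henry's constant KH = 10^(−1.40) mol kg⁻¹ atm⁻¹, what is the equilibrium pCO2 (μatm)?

α₀ = 1 / (1 + K1/[H⁺] + K1K2/[H⁺]²) = 1 / (1 + 10^+2.21 + 10^+1.38)
   = 1 / (1 + 162.18 + 23.988) = 1/187.17 = 0.005343
[CO2*] = α₀ × DIC = 0.005343 × 1.98 = 0.01058 mmol/kg = 10.58 μmol/kg
pCO2 = [CO2*]/KH = 1.058×10^-5 / 3.981×10^-2 = 266 μatm

pCO2 = 266 μatm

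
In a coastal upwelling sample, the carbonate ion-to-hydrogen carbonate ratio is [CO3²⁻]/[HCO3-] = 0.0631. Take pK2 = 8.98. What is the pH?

pH = 7.78

From K2 = [H⁺][CO3²⁻]/[HCO3-]:  pH = pK2 + log₁₀([CO3²⁻]/[HCO3-])
log₁₀(0.0631) = -1.200
pH = 8.98 + (-1.200) = 7.78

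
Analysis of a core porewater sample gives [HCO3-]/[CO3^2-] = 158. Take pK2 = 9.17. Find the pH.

pH = 6.97

From K2 = [H⁺][CO3^2-]/[HCO3-]:  pH = pK2 − log₁₀([HCO3-]/[CO3^2-])
log₁₀(158) = +2.199
pH = 9.17 − (+2.199) = 6.97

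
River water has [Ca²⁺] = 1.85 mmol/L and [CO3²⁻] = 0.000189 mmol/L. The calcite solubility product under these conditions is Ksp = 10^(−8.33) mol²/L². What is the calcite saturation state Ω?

Ω = 0.0748

Ksp = 10^(−8.33) = 4.677×10^-9
Ω = [Ca²⁺][CO3²⁻]/Ksp = (1.85×10^-3)(0.000189×10^-3) / 4.677×10^-9 = 0.0748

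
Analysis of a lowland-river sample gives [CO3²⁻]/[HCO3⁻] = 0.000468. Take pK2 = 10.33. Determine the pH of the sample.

From K2 = [H⁺][CO3²⁻]/[HCO3⁻]:  pH = pK2 + log₁₀([CO3²⁻]/[HCO3⁻])
log₁₀(0.000468) = -3.330
pH = 10.33 + (-3.330) = 7.00

pH = 7.00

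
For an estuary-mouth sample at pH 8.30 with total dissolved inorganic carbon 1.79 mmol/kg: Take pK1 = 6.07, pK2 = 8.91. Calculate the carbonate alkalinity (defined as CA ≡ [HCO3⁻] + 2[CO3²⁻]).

CA = 2.13 mmol/kg

CA = [HCO3⁻] + 2[CO3²⁻] = (α₁ + 2α₂)·DIC
At pH 8.30: [H⁺]/K1 = 10^-2.23 = 0.0058884, K2/[H⁺] = 10^-0.61 = 0.24547
α₁ = 1/(1 + 0.0058884 + 0.24547) = 1/1.2514 = 0.7991; α₂ = α₁·K2/[H⁺] = 0.1962
α₁ + 2α₂ = 1.1915
CA = 1.1915 × 1.79 = 2.13 mmol/kg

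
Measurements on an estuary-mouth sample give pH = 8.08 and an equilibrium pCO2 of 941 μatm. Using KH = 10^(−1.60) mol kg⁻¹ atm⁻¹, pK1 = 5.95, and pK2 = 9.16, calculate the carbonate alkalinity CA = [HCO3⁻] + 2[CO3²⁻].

CA = 3.72 mmol/kg

[CO2*] = KH · pCO2 = 10^(−1.60) × 941×10^-6 = 2.364×10^-5 mol/kg
α₀ = 1/(1 + K1/[H⁺] + K1K2/[H⁺]²) = 1/(1 + 10^+2.13 + 10^+1.05) = 0.006797
DIC = [CO2*]/α₀ = 2.364×10^-5 / 0.006797 = 3.477 mmol/kg
CA = (α₁ + 2α₂)·DIC = (0.9169 + 2×0.07627) × 3.477 = 3.72 mmol/kg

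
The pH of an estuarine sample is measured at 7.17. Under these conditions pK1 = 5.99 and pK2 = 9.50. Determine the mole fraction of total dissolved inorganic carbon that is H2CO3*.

α₀ = 1 / (1 + K1/[H⁺] + K1K2/[H⁺]²) = 1 / (1 + 10^+1.18 + 10^-1.15)
   = 1 / (1 + 15.136 + 0.070795) = 1/16.206 = 0.06170

α₀ = 0.0617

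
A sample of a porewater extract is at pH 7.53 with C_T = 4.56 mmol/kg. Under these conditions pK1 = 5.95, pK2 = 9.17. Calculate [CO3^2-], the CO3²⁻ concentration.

α₂ = 1 / (1 + [H⁺]/K2 + [H⁺]²/(K1K2)) = 1 / (1 + 10^+1.64 + 10^+0.06)
   = 1 / (1 + 43.652 + 1.1482) = 1/45.800 = 0.02183
[CO3²⁻] = α₂ × DIC = 0.02183 × 4.56 = 0.0996 mmol/kg

[CO3²⁻] = 0.0996 mmol/kg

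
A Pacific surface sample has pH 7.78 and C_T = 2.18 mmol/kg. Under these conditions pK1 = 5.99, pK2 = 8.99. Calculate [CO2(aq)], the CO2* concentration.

α₀ = 1 / (1 + K1/[H⁺] + K1K2/[H⁺]²) = 1 / (1 + 10^+1.79 + 10^+0.58)
   = 1 / (1 + 61.660 + 3.8019) = 1/66.461 = 0.01505
[CO2*] = α₀ × DIC = 0.01505 × 2.18 = 0.0328 mmol/kg

[CO2*] = 0.0328 mmol/kg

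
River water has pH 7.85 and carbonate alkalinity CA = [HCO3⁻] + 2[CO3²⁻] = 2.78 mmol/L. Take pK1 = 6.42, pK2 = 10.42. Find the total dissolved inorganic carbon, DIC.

CA = [HCO3⁻] + 2[CO3²⁻] = (α₁ + 2α₂)·DIC
At pH 7.85: [H⁺]/K1 = 10^-1.43 = 0.037154, K2/[H⁺] = 10^-2.57 = 0.0026915
α₁ = 1/(1 + 0.037154 + 0.0026915) = 1/1.0398 = 0.9617; α₂ = α₁·K2/[H⁺] = 0.002588
α₁ + 2α₂ = 0.9669
DIC = CA / (α₁ + 2α₂) = 2.78 / 0.9669 = 2.88 mmol/L

DIC = 2.88 mmol/L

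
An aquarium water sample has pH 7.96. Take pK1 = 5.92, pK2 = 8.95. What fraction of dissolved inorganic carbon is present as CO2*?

α₀ = 0.00821

α₀ = 1 / (1 + K1/[H⁺] + K1K2/[H⁺]²) = 1 / (1 + 10^+2.04 + 10^+1.05)
   = 1 / (1 + 109.65 + 11.220) = 1/121.87 = 0.008206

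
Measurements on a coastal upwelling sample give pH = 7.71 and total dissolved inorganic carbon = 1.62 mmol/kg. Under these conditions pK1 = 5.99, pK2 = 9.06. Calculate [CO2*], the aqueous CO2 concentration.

[CO2*] = 0.0290 mmol/kg

α₀ = 1 / (1 + K1/[H⁺] + K1K2/[H⁺]²) = 1 / (1 + 10^+1.72 + 10^+0.37)
   = 1 / (1 + 52.481 + 2.3442) = 1/55.825 = 0.01791
[CO2*] = α₀ × DIC = 0.01791 × 1.62 = 0.0290 mmol/kg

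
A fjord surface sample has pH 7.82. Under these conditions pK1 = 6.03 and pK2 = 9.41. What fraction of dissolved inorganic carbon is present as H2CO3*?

α₀ = 1 / (1 + K1/[H⁺] + K1K2/[H⁺]²) = 1 / (1 + 10^+1.79 + 10^+0.20)
   = 1 / (1 + 61.660 + 1.5849) = 1/64.244 = 0.01557

α₀ = 0.0156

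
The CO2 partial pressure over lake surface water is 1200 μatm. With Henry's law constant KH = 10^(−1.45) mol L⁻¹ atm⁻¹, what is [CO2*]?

[CO2*] = 42.6 μmol/L

KH = 10^(−1.45) = 3.548×10^-2 mol L⁻¹ atm⁻¹
[CO2*] = KH · pCO2 = 3.548×10^-2 × 1200×10^-6 atm = 4.26×10^-5 mol/L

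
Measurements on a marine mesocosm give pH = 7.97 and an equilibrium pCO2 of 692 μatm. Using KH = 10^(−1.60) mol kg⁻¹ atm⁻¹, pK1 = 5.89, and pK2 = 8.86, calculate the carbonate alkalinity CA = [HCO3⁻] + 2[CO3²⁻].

[CO2*] = KH · pCO2 = 10^(−1.60) × 692×10^-6 = 1.738×10^-5 mol/kg
α₀ = 1/(1 + K1/[H⁺] + K1K2/[H⁺]²) = 1/(1 + 10^+2.08 + 10^+1.19) = 0.007315
DIC = [CO2*]/α₀ = 1.738×10^-5 / 0.007315 = 2.376 mmol/kg
CA = (α₁ + 2α₂)·DIC = (0.8794 + 2×0.1133) × 2.376 = 2.63 mmol/kg

CA = 2.63 mmol/kg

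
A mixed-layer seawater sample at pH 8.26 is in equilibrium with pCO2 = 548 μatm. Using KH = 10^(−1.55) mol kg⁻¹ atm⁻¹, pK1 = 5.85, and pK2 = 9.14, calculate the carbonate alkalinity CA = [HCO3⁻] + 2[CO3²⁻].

[CO2*] = KH · pCO2 = 10^(−1.55) × 548×10^-6 = 1.544×10^-5 mol/kg
α₀ = 1/(1 + K1/[H⁺] + K1K2/[H⁺]²) = 1/(1 + 10^+2.41 + 10^+1.53) = 0.003426
DIC = [CO2*]/α₀ = 1.544×10^-5 / 0.003426 = 4.509 mmol/kg
CA = (α₁ + 2α₂)·DIC = (0.8805 + 2×0.1161) × 4.509 = 5.02 mmol/kg

CA = 5.02 mmol/kg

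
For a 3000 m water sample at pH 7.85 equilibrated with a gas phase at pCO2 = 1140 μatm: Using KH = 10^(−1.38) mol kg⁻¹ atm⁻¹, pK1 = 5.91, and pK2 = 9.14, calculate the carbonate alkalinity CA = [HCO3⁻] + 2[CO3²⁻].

CA = 4.56 mmol/kg

[CO2*] = KH · pCO2 = 10^(−1.38) × 1140×10^-6 = 4.752×10^-5 mol/kg
α₀ = 1/(1 + K1/[H⁺] + K1K2/[H⁺]²) = 1/(1 + 10^+1.94 + 10^+0.65) = 0.01080
DIC = [CO2*]/α₀ = 4.752×10^-5 / 0.01080 = 4.399 mmol/kg
CA = (α₁ + 2α₂)·DIC = (0.9409 + 2×0.04826) × 4.399 = 4.56 mmol/kg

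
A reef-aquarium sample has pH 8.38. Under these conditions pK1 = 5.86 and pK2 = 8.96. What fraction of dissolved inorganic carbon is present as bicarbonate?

α₁ = 0.790

α₁ = 1 / (1 + [H⁺]/K1 + K2/[H⁺]) = 1 / (1 + 10^-2.52 + 10^-0.58)
   = 1 / (1 + 0.0030200 + 0.26303) = 1/1.2660 = 0.7899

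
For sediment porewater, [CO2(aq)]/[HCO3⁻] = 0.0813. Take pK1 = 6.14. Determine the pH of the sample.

pH = 7.23

From K1 = [H⁺][HCO3⁻]/[CO2(aq)]:  pH = pK1 − log₁₀([CO2(aq)]/[HCO3⁻])
log₁₀(0.0813) = -1.090
pH = 6.14 − (-1.090) = 7.23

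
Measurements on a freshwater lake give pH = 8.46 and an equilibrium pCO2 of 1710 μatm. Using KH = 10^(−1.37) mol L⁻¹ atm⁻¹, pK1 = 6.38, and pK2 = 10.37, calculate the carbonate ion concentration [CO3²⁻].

[CO3²⁻] = 0.108 mmol/L

[CO2*] = KH · pCO2 = 10^(−1.37) × 1710×10^-6 = 7.295×10^-5 mol/L
α₀ = 1/(1 + K1/[H⁺] + K1K2/[H⁺]²) = 1/(1 + 10^+2.08 + 10^+0.17) = 0.008150
DIC = [CO2*]/α₀ = 7.295×10^-5 / 0.008150 = 8.951 mmol/L
[CO3²⁻] = α₂·DIC; α₂ = 0.01205, so [CO3²⁻] = 0.01205 × 8.951 = 0.108 mmol/L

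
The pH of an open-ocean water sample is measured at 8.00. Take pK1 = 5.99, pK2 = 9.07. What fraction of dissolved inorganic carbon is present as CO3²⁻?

α₂ = 1 / (1 + [H⁺]/K2 + [H⁺]²/(K1K2)) = 1 / (1 + 10^+1.07 + 10^-0.94)
   = 1 / (1 + 11.749 + 0.11482) = 1/12.864 = 0.07774

α₂ = 0.0777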